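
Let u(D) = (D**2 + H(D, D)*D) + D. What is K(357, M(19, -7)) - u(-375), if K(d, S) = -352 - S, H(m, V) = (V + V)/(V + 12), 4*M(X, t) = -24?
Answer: -16918366/121 ≈ -1.3982e+5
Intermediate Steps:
M(X, t) = -6 (M(X, t) = (1/4)*(-24) = -6)
H(m, V) = 2*V/(12 + V) (H(m, V) = (2*V)/(12 + V) = 2*V/(12 + V))
u(D) = D + D**2 + 2*D**2/(12 + D) (u(D) = (D**2 + (2*D/(12 + D))*D) + D = (D**2 + 2*D**2/(12 + D)) + D = D + D**2 + 2*D**2/(12 + D))
K(357, M(19, -7)) - u(-375) = (-352 - 1*(-6)) - (-375)*(12 + (-375)**2 + 15*(-375))/(12 - 375) = (-352 + 6) - (-375)*(12 + 140625 - 5625)/(-363) = -346 - (-375)*(-1)*135012/363 = -346 - 1*16876500/121 = -346 - 16876500/121 = -16918366/121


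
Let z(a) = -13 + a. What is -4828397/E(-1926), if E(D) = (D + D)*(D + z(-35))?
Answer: -689771/1086264 ≈ -0.63499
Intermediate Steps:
E(D) = 2*D*(-48 + D) (E(D) = (D + D)*(D + (-13 - 35)) = (2*D)*(D - 48) = (2*D)*(-48 + D) = 2*D*(-48 + D))
-4828397/E(-1926) = -4828397*(-1/(3852*(-48 - 1926))) = -4828397/(2*(-1926)*(-1974)) = -4828397/7603848 = -4828397*1/7603848 = -689771/1086264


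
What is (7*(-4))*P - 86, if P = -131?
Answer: 3582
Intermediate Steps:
(7*(-4))*P - 86 = (7*(-4))*(-131) - 86 = -28*(-131) - 86 = 3668 - 86 = 3582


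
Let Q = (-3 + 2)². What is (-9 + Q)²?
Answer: 64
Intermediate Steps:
Q = 1 (Q = (-1)² = 1)
(-9 + Q)² = (-9 + 1)² = (-8)² = 64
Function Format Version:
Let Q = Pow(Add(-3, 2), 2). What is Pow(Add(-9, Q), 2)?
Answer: 64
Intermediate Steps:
Q = 1 (Q = Pow(-1, 2) = 1)
Pow(Add(-9, Q), 2) = Pow(Add(-9, 1), 2) = Pow(-8, 2) = 64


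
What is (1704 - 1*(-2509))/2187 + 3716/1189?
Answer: 13136149/2600343 ≈ 5.0517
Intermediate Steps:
(1704 - 1*(-2509))/2187 + 3716/1189 = (1704 + 2509)*(1/2187) + 3716*(1/1189) = 4213*(1/2187) + 3716/1189 = 4213/2187 + 3716/1189 = 13136149/2600343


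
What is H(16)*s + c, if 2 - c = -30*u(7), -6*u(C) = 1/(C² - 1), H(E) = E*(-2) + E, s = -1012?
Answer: 777307/48 ≈ 16194.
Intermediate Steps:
H(E) = -E (H(E) = -2*E + E = -E)
u(C) = -1/(6*(-1 + C²)) (u(C) = -1/(6*(C² - 1)) = -1/(6*(-1 + C²)))
c = 91/48 (c = 2 - (-30)*(-1/(-6 + 6*7²)) = 2 - (-30)*(-1/(-6 + 6*49)) = 2 - (-30)*(-1/(-6 + 294)) = 2 - (-30)*(-1/288) = 2 - (-30)*(-1*1/288) = 2 - (-30)*(-1)/288 = 2 - 1*5/48 = 2 - 5/48 = 91/48 ≈ 1.8958)
H(16)*s + c = -1*16*(-1012) + 91/48 = -16*(-1012) + 91/48 = 16192 + 91/48 = 777307/48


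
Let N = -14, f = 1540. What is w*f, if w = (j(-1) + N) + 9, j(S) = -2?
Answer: -10780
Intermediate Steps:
w = -7 (w = (-2 - 14) + 9 = -16 + 9 = -7)
w*f = -7*1540 = -10780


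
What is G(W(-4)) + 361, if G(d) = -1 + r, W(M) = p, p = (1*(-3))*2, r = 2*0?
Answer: 360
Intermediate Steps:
r = 0
p = -6 (p = -3*2 = -6)
W(M) = -6
G(d) = -1 (G(d) = -1 + 0 = -1)
G(W(-4)) + 361 = -1 + 361 = 360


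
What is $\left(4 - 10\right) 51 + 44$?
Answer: $-262$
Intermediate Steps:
$\left(4 - 10\right) 51 + 44 = \left(-6\right) 51 + 44 = -306 + 44 = -262$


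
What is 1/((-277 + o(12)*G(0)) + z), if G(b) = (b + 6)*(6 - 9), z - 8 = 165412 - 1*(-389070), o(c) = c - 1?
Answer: 1/554015 ≈ 1.8050e-6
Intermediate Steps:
o(c) = -1 + c
z = 554490 (z = 8 + (165412 - 1*(-389070)) = 8 + (165412 + 389070) = 8 + 554482 = 554490)
G(b) = -18 - 3*b (G(b) = (6 + b)*(-3) = -18 - 3*b)
1/((-277 + o(12)*G(0)) + z) = 1/((-277 + (-1 + 12)*(-18 - 3*0)) + 554490) = 1/((-277 + 11*(-18 + 0)) + 554490) = 1/((-277 + 11*(-18)) + 554490) = 1/((-277 - 198) + 554490) = 1/(-475 + 554490) = 1/554015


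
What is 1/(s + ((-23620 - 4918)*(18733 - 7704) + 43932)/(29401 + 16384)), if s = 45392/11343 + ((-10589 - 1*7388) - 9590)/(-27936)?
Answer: -322405809504/2214437236444259 ≈ -0.00014559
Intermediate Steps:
s = 175640377/35208672 (s = 45392*(1/11343) + ((-10589 - 7388) - 9590)*(-1/27936) = 45392/11343 + (-17977 - 9590)*(-1/27936) = 45392/11343 - 27567*(-1/27936) = 45392/11343 + 3063/3104 = 175640377/35208672 ≈ 4.9886)
1/(s + ((-23620 - 4918)*(18733 - 7704) + 43932)/(29401 + 16384)) = 1/(175640377/35208672 + ((-23620 - 4918)*(18733 - 7704) + 43932)/(29401 + 16384)) = 1/(175640377/35208672 + (-28538*11029 + 43932)/45785) = 1/(175640377/35208672 + (-314745602 + 43932)*(1/45785)) = 1/(175640377/35208672 - 314701670*1/45785) = 1/(175640377/35208672 - 62940334/9157) = 1/(-2214437236444259/322405809504) = -322405809504/2214437236444259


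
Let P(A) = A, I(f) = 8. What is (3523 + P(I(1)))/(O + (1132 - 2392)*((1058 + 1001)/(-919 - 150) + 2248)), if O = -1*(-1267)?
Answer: -3774639/3023972357 ≈ -0.0012482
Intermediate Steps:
O = 1267
(3523 + P(I(1)))/(O + (1132 - 2392)*((1058 + 1001)/(-919 - 150) + 2248)) = (3523 + 8)/(1267 + (1132 - 2392)*((1058 + 1001)/(-919 - 150) + 2248)) = 3531/(1267 - 1260*(2059/(-1069) + 2248)) = 3531/(1267 - 1260*(2059*(-1/1069) + 2248)) = 3531/(1267 - 1260*(-2059/1069 + 2248)) = 3531/(1267 - 1260*2401053/1069) = 3531/(1267 - 3025326780/1069) = 3531/(-3023972357/1069) = 3531*(-1069/3023972357) = -3774639/3023972357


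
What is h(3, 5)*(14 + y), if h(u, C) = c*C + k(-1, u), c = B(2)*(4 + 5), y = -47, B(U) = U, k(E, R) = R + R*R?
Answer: -3366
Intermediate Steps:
k(E, R) = R + R**2
c = 18 (c = 2*(4 + 5) = 2*9 = 18)
h(u, C) = 18*C + u*(1 + u)
h(3, 5)*(14 + y) = (18*5 + 3*(1 + 3))*(14 - 47) = (90 + 3*4)*(-33) = (90 + 12)*(-33) = 102*(-33) = -3366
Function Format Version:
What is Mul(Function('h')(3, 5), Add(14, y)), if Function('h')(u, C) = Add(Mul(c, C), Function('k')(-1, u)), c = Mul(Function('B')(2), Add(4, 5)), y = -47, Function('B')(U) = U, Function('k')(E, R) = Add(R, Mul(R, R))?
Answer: -3366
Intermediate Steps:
Function('k')(E, R) = Add(R, Pow(R, 2))
c = 18 (c = Mul(2, Add(4, 5)) = Mul(2, 9) = 18)
Function('h')(u, C) = Add(Mul(18, C), Mul(u, Add(1, u)))
Mul(Function('h')(3, 5), Add(14, y)) = Mul(Add(Mul(18, 5), Mul(3, Add(1, 3))), Add(14, -47)) = Mul(Add(90, Mul(3, 4)), -33) = Mul(Add(90, 12), -33) = Mul(102, -33) = -3366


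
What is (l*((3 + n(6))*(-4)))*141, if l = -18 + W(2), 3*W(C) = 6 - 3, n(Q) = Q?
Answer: 86292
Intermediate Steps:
W(C) = 1 (W(C) = (6 - 3)/3 = (⅓)*3 = 1)
l = -17 (l = -18 + 1 = -17)
(l*((3 + n(6))*(-4)))*141 = -17*(3 + 6)*(-4)*141 = -153*(-4)*141 = -17*(-36)*141 = 612*141 = 86292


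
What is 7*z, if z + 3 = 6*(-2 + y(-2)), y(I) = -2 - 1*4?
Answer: -357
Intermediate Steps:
y(I) = -6 (y(I) = -2 - 4 = -6)
z = -51 (z = -3 + 6*(-2 - 6) = -3 + 6*(-8) = -3 - 48 = -51)
7*z = 7*(-51) = -357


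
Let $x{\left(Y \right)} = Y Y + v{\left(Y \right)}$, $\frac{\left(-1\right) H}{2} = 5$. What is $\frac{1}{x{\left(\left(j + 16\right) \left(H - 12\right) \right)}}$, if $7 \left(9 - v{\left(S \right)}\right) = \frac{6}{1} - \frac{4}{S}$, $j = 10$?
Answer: $\frac{1001}{327519334} \approx 3.0563 \cdot 10^{-6}$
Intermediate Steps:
$H = -10$ ($H = \left(-2\right) 5 = -10$)
$v{\left(S \right)} = \frac{57}{7} + \frac{4}{7 S}$ ($v{\left(S \right)} = 9 - \frac{\frac{6}{1} - \frac{4}{S}}{7} = 9 - \frac{6 \cdot 1 - \frac{4}{S}}{7} = 9 - \frac{6 - \frac{4}{S}}{7} = 9 - \left(\frac{6}{7} - \frac{4}{7 S}\right) = \frac{57}{7} + \frac{4}{7 S}$)
$x{\left(Y \right)} = Y^{2} + \frac{4 + 57 Y}{7 Y}$ ($x{\left(Y \right)} = Y Y + \frac{4 + 57 Y}{7 Y} = Y^{2} + \frac{4 + 57 Y}{7 Y}$)
$\frac{1}{x{\left(\left(j + 16\right) \left(H - 12\right) \right)}} = \frac{1}{\frac{57}{7} + \left(\left(10 + 16\right) \left(-10 - 12\right)\right)^{2} + \frac{4}{7 \left(10 + 16\right) \left(-10 - 12\right)}} = \frac{1}{\frac{57}{7} + \left(26 \left(-22\right)\right)^{2} + \frac{4}{7 \cdot 26 \left(-22\right)}} = \frac{1}{\frac{57}{7} + \left(-572\right)^{2} + \frac{4}{7 \left(-572\right)}} = \frac{1}{\frac{57}{7} + 327184 + \frac{4}{7} \left(- \frac{1}{572}\right)} = \frac{1}{\frac{57}{7} + 327184 - \frac{1}{1001}} = \frac{1}{\frac{327519334}{1001}} = \frac{1001}{327519334}$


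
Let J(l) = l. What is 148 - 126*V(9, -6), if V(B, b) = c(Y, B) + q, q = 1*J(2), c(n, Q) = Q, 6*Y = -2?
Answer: -1238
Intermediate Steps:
Y = -1/3 (Y = (1/6)*(-2) = -1/3 ≈ -0.33333)
q = 2 (q = 1*2 = 2)
V(B, b) = 2 + B (V(B, b) = B + 2 = 2 + B)
148 - 126*V(9, -6) = 148 - 126*(2 + 9) = 148 - 126*11 = 148 - 1386 = -1238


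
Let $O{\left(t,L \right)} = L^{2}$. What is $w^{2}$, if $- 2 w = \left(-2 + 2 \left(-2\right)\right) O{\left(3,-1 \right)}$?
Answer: $9$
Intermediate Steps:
$w = 3$ ($w = - \frac{\left(-2 + 2 \left(-2\right)\right) \left(-1\right)^{2}}{2} = - \frac{\left(-2 - 4\right) 1}{2} = - \frac{\left(-6\right) 1}{2} = \left(- \frac{1}{2}\right) \left(-6\right) = 3$)
$w^{2} = 3^{2} = 9$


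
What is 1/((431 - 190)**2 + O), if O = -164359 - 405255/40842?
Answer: -13614/1447003777 ≈ -9.4084e-6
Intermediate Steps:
O = -2237718511/13614 (O = -164359 - 405255/40842 = -164359 - 1*135085/13614 = -164359 - 135085/13614 = -2237718511/13614 ≈ -1.6437e+5)
1/((431 - 190)**2 + O) = 1/((431 - 190)**2 - 2237718511/13614) = 1/(241**2 - 2237718511/13614) = 1/(58081 - 2237718511/13614) = 1/(-1447003777/13614) = -13614/1447003777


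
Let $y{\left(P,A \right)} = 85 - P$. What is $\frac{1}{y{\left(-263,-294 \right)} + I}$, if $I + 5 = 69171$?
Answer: $\frac{1}{69514} \approx 1.4386 \cdot 10^{-5}$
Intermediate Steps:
$I = 69166$ ($I = -5 + 69171 = 69166$)
$\frac{1}{y{\left(-263,-294 \right)} + I} = \frac{1}{\left(85 - -263\right) + 69166} = \frac{1}{\left(85 + 263\right) + 69166} = \frac{1}{348 + 69166} = \frac{1}{69514}$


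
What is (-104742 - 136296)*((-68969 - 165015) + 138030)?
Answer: 23128560252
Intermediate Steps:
(-104742 - 136296)*((-68969 - 165015) + 138030) = -241038*(-233984 + 138030) = -241038*(-95954) = 23128560252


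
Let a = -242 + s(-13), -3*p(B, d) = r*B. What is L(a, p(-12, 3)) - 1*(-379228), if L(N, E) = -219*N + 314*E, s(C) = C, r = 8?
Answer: 445121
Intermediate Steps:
p(B, d) = -8*B/3
a = -255 (a = -242 - 13 = -255)
L(a, p(-12, 3)) - 1*(-379228) = (-219*(-255) + 314*(-8/3*(-12))) - 1*(-379228) = (55845 + 314*32) + 379228 = (55845 + 10048) + 379228 = 65893 + 379228 = 445121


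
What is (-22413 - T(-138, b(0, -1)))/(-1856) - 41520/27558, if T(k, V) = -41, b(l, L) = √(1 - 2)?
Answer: 22477769/2131152 ≈ 10.547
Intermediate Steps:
b(l, L) = I (b(l, L) = √(-1) = I)
(-22413 - T(-138, b(0, -1)))/(-1856) - 41520/27558 = (-22413 - 1*(-41))/(-1856) - 41520/27558 = (-22413 + 41)*(-1/1856) - 41520*1/27558 = -22372*(-1/1856) - 6920/4593 = 5593/464 - 6920/4593 = 22477769/2131152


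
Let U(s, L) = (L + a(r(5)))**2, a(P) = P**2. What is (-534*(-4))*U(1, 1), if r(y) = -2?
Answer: 53400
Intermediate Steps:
U(s, L) = (4 + L)**2 (U(s, L) = (L + (-2)**2)**2 = (L + 4)**2 = (4 + L)**2)
(-534*(-4))*U(1, 1) = (-534*(-4))*(4 + 1)**2 = 2136*5**2 = 2136*25 = 53400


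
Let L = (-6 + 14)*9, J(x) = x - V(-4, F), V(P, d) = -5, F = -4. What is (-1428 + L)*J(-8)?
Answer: 4068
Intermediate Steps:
J(x) = 5 + x (J(x) = x - 1*(-5) = x + 5 = 5 + x)
L = 72 (L = 8*9 = 72)
(-1428 + L)*J(-8) = (-1428 + 72)*(5 - 8) = -1356*(-3) = 4068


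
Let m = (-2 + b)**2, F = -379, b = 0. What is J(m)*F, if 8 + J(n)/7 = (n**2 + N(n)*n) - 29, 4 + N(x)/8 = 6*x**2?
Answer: -7754719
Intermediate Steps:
m = 4 (m = (-2 + 0)**2 = (-2)**2 = 4)
N(x) = -32 + 48*x**2 (N(x) = -32 + 8*(6*x**2) = -32 + 48*x**2)
J(n) = -259 + 7*n**2 + 7*n*(-32 + 48*n**2) (J(n) = -56 + 7*((n**2 + (-32 + 48*n**2)*n) - 29) = -56 + 7*((n**2 + n*(-32 + 48*n**2)) - 29) = -56 + 7*(-29 + n**2 + n*(-32 + 48*n**2)) = -56 + (-203 + 7*n**2 + 7*n*(-32 + 48*n**2)) = -259 + 7*n**2 + 7*n*(-32 + 48*n**2))
J(m)*F = (-259 - 224*4 + 7*4**2 + 336*4**3)*(-379) = (-259 - 896 + 7*16 + 336*64)*(-379) = (-259 - 896 + 112 + 21504)*(-379) = 20461*(-379) = -7754719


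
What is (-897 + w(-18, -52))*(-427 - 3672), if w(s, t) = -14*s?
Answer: 2643855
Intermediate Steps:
(-897 + w(-18, -52))*(-427 - 3672) = (-897 - 14*(-18))*(-427 - 3672) = (-897 + 252)*(-4099) = -645*(-4099) = 2643855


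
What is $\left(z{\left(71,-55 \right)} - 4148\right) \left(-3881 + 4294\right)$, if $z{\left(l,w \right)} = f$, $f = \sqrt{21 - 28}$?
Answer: $-1713124 + 413 i \sqrt{7} \approx -1.7131 \cdot 10^{6} + 1092.7 i$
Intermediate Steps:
$f = i \sqrt{7}$ ($f = \sqrt{-7} = i \sqrt{7} \approx 2.6458 i$)
$z{\left(l,w \right)} = i \sqrt{7}$
$\left(z{\left(71,-55 \right)} - 4148\right) \left(-3881 + 4294\right) = \left(i \sqrt{7} - 4148\right) \left(-3881 + 4294\right) = \left(-4148 + i \sqrt{7}\right) 413 = -1713124 + 413 i \sqrt{7}$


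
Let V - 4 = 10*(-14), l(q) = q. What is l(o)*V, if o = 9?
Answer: -1224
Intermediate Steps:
V = -136 (V = 4 + 10*(-14) = 4 - 140 = -136)
l(o)*V = 9*(-136) = -1224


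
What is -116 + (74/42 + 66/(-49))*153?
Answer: -2573/49 ≈ -52.510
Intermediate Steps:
-116 + (74/42 + 66/(-49))*153 = -116 + (74*(1/42) + 66*(-1/49))*153 = -116 + (37/21 - 66/49)*153 = -116 + (61/147)*153 = -116 + 3111/49 = -2573/49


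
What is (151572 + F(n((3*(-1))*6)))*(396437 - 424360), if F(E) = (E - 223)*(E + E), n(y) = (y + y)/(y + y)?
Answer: -4219947144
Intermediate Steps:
n(y) = 1 (n(y) = (2*y)/((2*y)) = (2*y)*(1/(2*y)) = 1)
F(E) = 2*E*(-223 + E) (F(E) = (-223 + E)*(2*E) = 2*E*(-223 + E))
(151572 + F(n((3*(-1))*6)))*(396437 - 424360) = (151572 + 2*1*(-223 + 1))*(396437 - 424360) = (151572 + 2*1*(-222))*(-27923) = (151572 - 444)*(-27923) = 151128*(-27923) = -4219947144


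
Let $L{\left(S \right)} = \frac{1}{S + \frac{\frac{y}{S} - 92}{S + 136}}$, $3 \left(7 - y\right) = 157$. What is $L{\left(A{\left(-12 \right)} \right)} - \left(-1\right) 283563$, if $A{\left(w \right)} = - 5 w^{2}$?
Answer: $\frac{32185754922771}{113504777} \approx 2.8356 \cdot 10^{5}$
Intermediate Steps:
$y = - \frac{136}{3}$ ($y = 7 - \frac{157}{3} = - \frac{136}{3} \approx -45.333$)
$L{\left(S \right)} = \frac{1}{S + \frac{-92 - \frac{136}{3 S}}{136 + S}}$ ($L{\left(S \right)} = \frac{1}{S + \frac{- \frac{136}{3 S} - 92}{S + 136}} = \frac{1}{S + \frac{-92 - \frac{136}{3 S}}{136 + S}}$)
$L{\left(A{\left(-12 \right)} \right)} - \left(-1\right) 283563 = \frac{3 \left(- 5 \left(-12\right)^{2}\right) \left(136 - 5 \left(-12\right)^{2}\right)}{-136 - 276 \left(- 5 \left(-12\right)^{2}\right) + 3 \left(- 5 \left(-12\right)^{2}\right)^{3} + 408 \left(- 5 \left(-12\right)^{2}\right)^{2}} - \left(-1\right) 283563 = \frac{3 \left(\left(-5\right) 144\right) \left(136 - 720\right)}{-136 - 276 \left(\left(-5\right) 144\right) + 3 \left(\left(-5\right) 144\right)^{3} + 408 \left(\left(-5\right) 144\right)^{2}} - -283563 = 3 \left(-720\right) \frac{1}{-136 - -198720 + 3 \left(-720\right)^{3} + 408 \left(-720\right)^{2}} \left(136 - 720\right) + 283563 = 3 \left(-720\right) \frac{1}{-136 + 198720 + 3 \left(-373248000\right) + 408 \cdot 518400} \left(-584\right) + 283563 = 3 \left(-720\right) \frac{1}{-136 + 198720 - 1119744000 + 211507200} \left(-584\right) + 283563 = 3 \left(-720\right) \frac{1}{-908038216} \left(-584\right) + 283563 = 3 \left(-720\right) \left(- \frac{1}{908038216}\right) \left(-584\right) + 283563 = - \frac{157680}{113504777} + 283563 = \frac{32185754922771}{113504777}$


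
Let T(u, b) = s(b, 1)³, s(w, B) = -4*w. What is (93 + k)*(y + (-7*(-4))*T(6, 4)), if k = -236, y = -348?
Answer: 16450148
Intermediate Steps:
T(u, b) = -64*b³ (T(u, b) = (-4*b)³ = -64*b³)
(93 + k)*(y + (-7*(-4))*T(6, 4)) = (93 - 236)*(-348 + (-7*(-4))*(-64*4³)) = -143*(-348 + 28*(-64*64)) = -143*(-348 + 28*(-4096)) = -143*(-348 - 114688) = -143*(-115036) = 16450148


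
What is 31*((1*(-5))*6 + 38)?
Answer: 248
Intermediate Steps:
31*((1*(-5))*6 + 38) = 31*(-5*6 + 38) = 31*(-30 + 38) = 31*8 = 248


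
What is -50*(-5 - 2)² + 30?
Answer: -2420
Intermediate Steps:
-50*(-5 - 2)² + 30 = -50*(-7)² + 30 = -50*49 + 30 = -2450 + 30 = -2420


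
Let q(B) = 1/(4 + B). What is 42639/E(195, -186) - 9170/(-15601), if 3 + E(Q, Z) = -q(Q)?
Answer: -132371513101/9329398 ≈ -14189.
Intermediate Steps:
E(Q, Z) = -3 - 1/(4 + Q)
42639/E(195, -186) - 9170/(-15601) = 42639/(((-13 - 3*195)/(4 + 195))) - 9170/(-15601) = 42639/(((-13 - 585)/199)) - 9170*(-1/15601) = 42639/(((1/199)*(-598))) + 9170/15601 = 42639/(-598/199) + 9170/15601 = 42639*(-199/598) + 9170/15601 = -8485161/598 + 9170/15601 = -132371513101/9329398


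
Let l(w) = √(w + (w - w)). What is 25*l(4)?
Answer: 50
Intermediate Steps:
l(w) = √w (l(w) = √(w + 0) = √w)
25*l(4) = 25*√4 = 25*2 = 50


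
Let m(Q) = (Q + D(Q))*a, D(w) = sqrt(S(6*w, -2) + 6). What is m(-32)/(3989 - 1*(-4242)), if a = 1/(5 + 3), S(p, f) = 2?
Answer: -4/8231 + sqrt(2)/32924 ≈ -0.00044301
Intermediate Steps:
D(w) = 2*sqrt(2) (D(w) = sqrt(2 + 6) = sqrt(8) = 2*sqrt(2))
a = 1/8 ≈ 0.12500
m(Q) = sqrt(2)/4 + Q/8 (m(Q) = (Q + 2*sqrt(2))*(1/8) = sqrt(2)/4 + Q/8)
m(-32)/(3989 - 1*(-4242)) = (sqrt(2)/4 + (1/8)*(-32))/(3989 - 1*(-4242)) = (sqrt(2)/4 - 4)/(3989 + 4242) = (-4 + sqrt(2)/4)/8231 = (-4 + sqrt(2)/4)*(1/8231) = -4/8231 + sqrt(2)/32924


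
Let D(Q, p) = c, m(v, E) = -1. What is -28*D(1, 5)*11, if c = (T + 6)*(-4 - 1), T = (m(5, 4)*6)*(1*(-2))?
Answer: 27720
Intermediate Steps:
T = 12 (T = (-1*6)*(1*(-2)) = -6*(-2) = 12)
c = -90 (c = (12 + 6)*(-4 - 1) = 18*(-5) = -90)
D(Q, p) = -90
-28*D(1, 5)*11 = -28*(-90)*11 = 2520*11 = 27720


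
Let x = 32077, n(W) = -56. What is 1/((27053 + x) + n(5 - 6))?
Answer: 1/59074 ≈ 1.6928e-5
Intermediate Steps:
1/((27053 + x) + n(5 - 6)) = 1/((27053 + 32077) - 56) = 1/(59130 - 56) = 1/59074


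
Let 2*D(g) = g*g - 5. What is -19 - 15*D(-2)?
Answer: -23/2 ≈ -11.500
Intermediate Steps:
D(g) = -5/2 + g**2/2 (D(g) = (g*g - 5)/2 = (g**2 - 5)/2 = (-5 + g**2)/2 = -5/2 + g**2/2)
-19 - 15*D(-2) = -19 - 15*(-5/2 + (1/2)*(-2)**2) = -19 - 15*(-5/2 + (1/2)*4) = -19 - 15*(-5/2 + 2) = -19 - 15*(-1/2) = -19 + 15/2 = -23/2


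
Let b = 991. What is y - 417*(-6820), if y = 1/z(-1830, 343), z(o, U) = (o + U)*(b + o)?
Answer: 3548079636421/1247593 ≈ 2.8439e+6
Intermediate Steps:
z(o, U) = (991 + o)*(U + o) (z(o, U) = (o + U)*(991 + o) = (U + o)*(991 + o) = (991 + o)*(U + o))
y = 1/1247593 (y = 1/((-1830)**2 + 991*343 + 991*(-1830) + 343*(-1830)) = 1/(3348900 + 339913 - 1813530 - 627690) = 1/1247593 ≈ 8.0154e-7)
y - 417*(-6820) = 1/1247593 - 417*(-6820) = 1/1247593 + 2843940 = 3548079636421/1247593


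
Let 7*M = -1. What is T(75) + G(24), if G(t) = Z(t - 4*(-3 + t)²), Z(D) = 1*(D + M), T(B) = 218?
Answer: -10655/7 ≈ -1522.1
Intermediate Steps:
M = -⅐ (M = (⅐)*(-1) = -⅐ ≈ -0.14286)
Z(D) = -⅐ + D (Z(D) = 1*(D - ⅐) = 1*(-⅐ + D) = -⅐ + D)
G(t) = -⅐ + t - 4*(-3 + t)² (G(t) = -⅐ + (t - 4*(-3 + t)²) = -⅐ + t - 4*(-3 + t)²)
T(75) + G(24) = 218 + (-253/7 - 4*24² + 25*24) = 218 + (-253/7 - 4*576 + 600) = 218 + (-253/7 - 2304 + 600) = 218 - 12181/7 = -10655/7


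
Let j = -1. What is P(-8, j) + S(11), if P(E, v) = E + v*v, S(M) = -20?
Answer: -27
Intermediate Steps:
P(E, v) = E + v²
P(-8, j) + S(11) = (-8 + (-1)²) - 20 = (-8 + 1) - 20 = -7 - 20 = -27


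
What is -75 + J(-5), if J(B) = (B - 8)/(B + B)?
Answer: -737/10 ≈ -73.700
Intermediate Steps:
J(B) = (-8 + B)/(2*B) (J(B) = (-8 + B)/((2*B)) = (-8 + B)*(1/(2*B)) = (-8 + B)/(2*B))
-75 + J(-5) = -75 + (½)*(-8 - 5)/(-5) = -75 + (½)*(-⅕)*(-13) = -75 + 13/10 = -737/10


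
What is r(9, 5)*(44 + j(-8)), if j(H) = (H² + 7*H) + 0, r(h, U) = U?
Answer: 260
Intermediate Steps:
j(H) = H² + 7*H
r(9, 5)*(44 + j(-8)) = 5*(44 - 8*(7 - 8)) = 5*(44 - 8*(-1)) = 5*(44 + 8) = 5*52 = 260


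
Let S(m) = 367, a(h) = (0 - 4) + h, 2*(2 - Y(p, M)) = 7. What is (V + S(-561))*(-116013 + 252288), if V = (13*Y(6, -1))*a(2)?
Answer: 55327650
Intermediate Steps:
Y(p, M) = -3/2 (Y(p, M) = 2 - ½*7 = 2 - 7/2 = -3/2)
a(h) = -4 + h
V = 39 (V = (13*(-3/2))*(-4 + 2) = -39/2*(-2) = 39)
(V + S(-561))*(-116013 + 252288) = (39 + 367)*(-116013 + 252288) = 406*136275 = 55327650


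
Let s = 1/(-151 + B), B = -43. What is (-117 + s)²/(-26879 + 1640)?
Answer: -515244601/949895004 ≈ -0.54242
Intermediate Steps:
s = -1/194 (s = 1/(-151 - 43) = 1/(-194) = -1/194 ≈ -0.0051546)
(-117 + s)²/(-26879 + 1640) = (-117 - 1/194)²/(-26879 + 1640) = (-22699/194)²/(-25239) = (515244601/37636)*(-1/25239) = -515244601/949895004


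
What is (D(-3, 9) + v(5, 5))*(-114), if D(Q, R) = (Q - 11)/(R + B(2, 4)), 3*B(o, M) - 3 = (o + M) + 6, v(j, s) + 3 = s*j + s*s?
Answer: -5244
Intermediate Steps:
v(j, s) = -3 + s**2 + j*s (v(j, s) = -3 + (s*j + s*s) = -3 + (j*s + s**2) = -3 + (s**2 + j*s) = -3 + s**2 + j*s)
B(o, M) = 3 + M/3 + o/3 (B(o, M) = 1 + ((o + M) + 6)/3 = 1 + ((M + o) + 6)/3 = 1 + (6 + M + o)/3 = 1 + (2 + M/3 + o/3) = 3 + M/3 + o/3)
D(Q, R) = (-11 + Q)/(5 + R) (D(Q, R) = (Q - 11)/(R + (3 + (1/3)*4 + (1/3)*2)) = (-11 + Q)/(R + (3 + 4/3 + 2/3)) = (-11 + Q)/(R + 5) = (-11 + Q)/(5 + R))
(D(-3, 9) + v(5, 5))*(-114) = ((-11 - 3)/(5 + 9) + (-3 + 5**2 + 5*5))*(-114) = (-14/14 + (-3 + 25 + 25))*(-114) = ((1/14)*(-14) + 47)*(-114) = (-1 + 47)*(-114) = 46*(-114) = -5244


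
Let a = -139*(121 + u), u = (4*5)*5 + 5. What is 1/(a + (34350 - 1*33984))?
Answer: -1/31048 ≈ -3.2208e-5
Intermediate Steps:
u = 105 (u = 20*5 + 5 = 100 + 5 = 105)
a = -31414 (a = -139*(121 + 105) = -139*226 = -31414)
1/(a + (34350 - 1*33984)) = 1/(-31414 + (34350 - 1*33984)) = 1/(-31414 + (34350 - 33984)) = 1/(-31414 + 366) = 1/(-31048) = -1/31048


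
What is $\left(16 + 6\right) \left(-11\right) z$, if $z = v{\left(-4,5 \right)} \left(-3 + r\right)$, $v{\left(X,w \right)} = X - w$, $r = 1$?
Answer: $-4356$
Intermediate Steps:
$z = 18$ ($z = \left(-4 - 5\right) \left(-3 + 1\right) = \left(-4 - 5\right) \left(-2\right) = \left(-9\right) \left(-2\right) = 18$)
$\left(16 + 6\right) \left(-11\right) z = \left(16 + 6\right) \left(-11\right) 18 = 22 \left(-11\right) 18 = \left(-242\right) 18 = -4356$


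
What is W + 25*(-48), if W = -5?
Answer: -1205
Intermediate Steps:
W + 25*(-48) = -5 + 25*(-48) = -5 - 1200 = -1205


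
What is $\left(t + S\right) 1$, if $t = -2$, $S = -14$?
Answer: $-16$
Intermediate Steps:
$\left(t + S\right) 1 = \left(-2 - 14\right) 1 = \left(-16\right) 1 = -16$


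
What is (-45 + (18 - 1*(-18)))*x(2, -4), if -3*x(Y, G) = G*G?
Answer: 48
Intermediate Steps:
x(Y, G) = -G²/3 (x(Y, G) = -G*G/3 = -G²/3)
(-45 + (18 - 1*(-18)))*x(2, -4) = (-45 + (18 - 1*(-18)))*(-⅓*(-4)²) = (-45 + (18 + 18))*(-⅓*16) = (-45 + 36)*(-16/3) = -9*(-16/3) = 48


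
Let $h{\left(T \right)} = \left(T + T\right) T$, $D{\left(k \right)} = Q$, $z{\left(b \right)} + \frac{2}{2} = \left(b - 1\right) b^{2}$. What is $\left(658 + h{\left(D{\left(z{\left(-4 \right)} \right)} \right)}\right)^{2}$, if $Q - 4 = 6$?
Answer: $736164$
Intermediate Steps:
$z{\left(b \right)} = -1 + b^{2} \left(-1 + b\right)$ ($z{\left(b \right)} = -1 + \left(b - 1\right) b^{2} = -1 + \left(-1 + b\right) b^{2} = -1 + b^{2} \left(-1 + b\right)$)
$Q = 10$ ($Q = 4 + 6 = 10$)
$D{\left(k \right)} = 10$
$h{\left(T \right)} = 2 T^{2}$ ($h{\left(T \right)} = 2 T T = 2 T^{2}$)
$\left(658 + h{\left(D{\left(z{\left(-4 \right)} \right)} \right)}\right)^{2} = \left(658 + 2 \cdot 10^{2}\right)^{2} = \left(658 + 2 \cdot 100\right)^{2} = \left(658 + 200\right)^{2} = 858^{2} = 736164$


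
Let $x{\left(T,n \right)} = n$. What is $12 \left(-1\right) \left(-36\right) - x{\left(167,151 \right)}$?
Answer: $281$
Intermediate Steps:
$12 \left(-1\right) \left(-36\right) - x{\left(167,151 \right)} = 12 \left(-1\right) \left(-36\right) - 151 = \left(-12\right) \left(-36\right) - 151 = 432 - 151 = 281$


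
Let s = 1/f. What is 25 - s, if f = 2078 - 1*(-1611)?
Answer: 92224/3689 ≈ 25.000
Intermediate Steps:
f = 3689 (f = 2078 + 1611 = 3689)
s = 1/3689 ≈ 0.00027108
25 - s = 25 - 1*1/3689 = 25 - 1/3689 = 92224/3689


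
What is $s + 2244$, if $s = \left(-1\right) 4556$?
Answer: $-2312$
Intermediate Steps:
$s = -4556$
$s + 2244 = -4556 + 2244 = -2312$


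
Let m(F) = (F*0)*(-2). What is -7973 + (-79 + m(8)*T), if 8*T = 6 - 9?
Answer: -8052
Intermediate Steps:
m(F) = 0 (m(F) = 0*(-2) = 0)
T = -3/8 (T = (6 - 9)/8 = (1/8)*(-3) = -3/8 ≈ -0.37500)
-7973 + (-79 + m(8)*T) = -7973 + (-79 + 0*(-3/8)) = -7973 + (-79 + 0) = -7973 - 79 = -8052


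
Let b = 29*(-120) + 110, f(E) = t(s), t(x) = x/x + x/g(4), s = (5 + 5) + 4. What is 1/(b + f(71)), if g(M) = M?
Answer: -2/6731 ≈ -0.00029713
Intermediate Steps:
s = 14 (s = 10 + 4 = 14)
t(x) = 1 + x/4 (t(x) = x/x + x/4 = 1 + x*(1/4) = 1 + x/4)
f(E) = 9/2 (f(E) = 1 + (1/4)*14 = 1 + 7/2 = 9/2)
b = -3370 (b = -3480 + 110 = -3370)
1/(b + f(71)) = 1/(-3370 + 9/2) = 1/(-6731/2) = -2/6731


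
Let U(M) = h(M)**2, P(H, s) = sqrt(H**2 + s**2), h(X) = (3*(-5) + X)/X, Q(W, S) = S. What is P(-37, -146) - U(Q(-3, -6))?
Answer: -49/4 + sqrt(22685) ≈ 138.37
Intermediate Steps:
h(X) = (-15 + X)/X
U(M) = (-15 + M)**2/M**2 (U(M) = ((-15 + M)/M)**2 = (-15 + M)**2/M**2)
P(-37, -146) - U(Q(-3, -6)) = sqrt((-37)**2 + (-146)**2) - (-15 - 6)**2/(-6)**2 = sqrt(1369 + 21316) - (-21)**2/36 = sqrt(22685) - 441/36 = sqrt(22685) - 1*49/4 = sqrt(22685) - 49/4 = -49/4 + sqrt(22685)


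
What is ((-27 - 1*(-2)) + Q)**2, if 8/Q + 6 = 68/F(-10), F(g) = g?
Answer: 42025/64 ≈ 656.64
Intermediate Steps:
Q = -5/8 (Q = 8/(-6 + 68/(-10)) = 8/(-6 + 68*(-1/10)) = 8/(-6 - 34/5) = 8/(-64/5) = 8*(-5/64) = -5/8 ≈ -0.62500)
((-27 - 1*(-2)) + Q)**2 = ((-27 - 1*(-2)) - 5/8)**2 = ((-27 + 2) - 5/8)**2 = (-25 - 5/8)**2 = (-205/8)**2 = 42025/64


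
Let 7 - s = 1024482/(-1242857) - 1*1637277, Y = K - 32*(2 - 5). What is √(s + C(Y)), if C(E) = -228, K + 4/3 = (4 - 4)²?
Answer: √2528751072370895218/1242857 ≈ 1279.5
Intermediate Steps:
K = -4/3 (K = -4/3 + (4 - 4)² = -4/3 + 0² = -4/3 + 0 = -4/3 ≈ -1.3333)
Y = 284/3 (Y = -4/3 - 32*(2 - 5) = -4/3 - 32*(-3) = -4/3 - 16*(-6) = -4/3 + 96 = 284/3 ≈ 94.667)
s = 2034910904870/1242857 (s = 7 - (1024482/(-1242857) - 1*1637277) = 7 - (1024482*(-1/1242857) - 1637277) = 7 - (-1024482/1242857 - 1637277) = 7 - 1*(-2034902204871/1242857) = 7 + 2034902204871/1242857 = 2034910904870/1242857 ≈ 1.6373e+6)
√(s + C(Y)) = √(2034910904870/1242857 - 228) = √(2034627533474/1242857) = √2528751072370895218/1242857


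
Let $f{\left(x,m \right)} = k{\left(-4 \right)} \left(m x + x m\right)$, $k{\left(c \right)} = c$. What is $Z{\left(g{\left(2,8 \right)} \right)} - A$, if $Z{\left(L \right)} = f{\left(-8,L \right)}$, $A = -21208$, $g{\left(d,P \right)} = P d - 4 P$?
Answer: $20184$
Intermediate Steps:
$g{\left(d,P \right)} = - 4 P + P d$
$f{\left(x,m \right)} = - 8 m x$ ($f{\left(x,m \right)} = - 4 \left(m x + x m\right) = - 4 \left(m x + m x\right) = - 4 \cdot 2 m x = - 8 m x$)
$Z{\left(L \right)} = 64 L$ ($Z{\left(L \right)} = \left(-8\right) L \left(-8\right) = 64 L$)
$Z{\left(g{\left(2,8 \right)} \right)} - A = 64 \cdot 8 \left(-4 + 2\right) - -21208 = 64 \cdot 8 \left(-2\right) + 21208 = 64 \left(-16\right) + 21208 = -1024 + 21208 = 20184$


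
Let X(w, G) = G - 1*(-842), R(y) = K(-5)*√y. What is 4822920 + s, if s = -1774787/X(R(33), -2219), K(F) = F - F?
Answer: 6642935627/1377 ≈ 4.8242e+6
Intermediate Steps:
K(F) = 0
R(y) = 0 (R(y) = 0*√y = 0)
X(w, G) = 842 + G (X(w, G) = G + 842 = 842 + G)
s = 1774787/1377 (s = -1774787/(842 - 2219) = -1774787/(-1377) = -1774787*(-1/1377) = 1774787/1377 ≈ 1288.9)
4822920 + s = 4822920 + 1774787/1377 = 6642935627/1377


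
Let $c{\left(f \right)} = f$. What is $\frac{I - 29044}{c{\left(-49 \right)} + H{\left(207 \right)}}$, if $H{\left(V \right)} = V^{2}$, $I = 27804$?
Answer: $- \frac{31}{1070} \approx -0.028972$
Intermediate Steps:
$\frac{I - 29044}{c{\left(-49 \right)} + H{\left(207 \right)}} = \frac{27804 - 29044}{-49 + 207^{2}} = - \frac{1240}{-49 + 42849} = - \frac{1240}{42800} = \left(-1240\right) \frac{1}{42800} = - \frac{31}{1070}$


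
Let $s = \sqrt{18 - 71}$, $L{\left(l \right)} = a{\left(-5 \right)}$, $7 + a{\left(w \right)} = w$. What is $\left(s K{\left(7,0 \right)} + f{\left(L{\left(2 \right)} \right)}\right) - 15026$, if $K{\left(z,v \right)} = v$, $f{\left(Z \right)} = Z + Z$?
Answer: $-15050$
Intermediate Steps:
$a{\left(w \right)} = -7 + w$
$L{\left(l \right)} = -12$ ($L{\left(l \right)} = -7 - 5 = -12$)
$f{\left(Z \right)} = 2 Z$
$s = i \sqrt{53}$ ($s = \sqrt{-53} = i \sqrt{53} \approx 7.2801 i$)
$\left(s K{\left(7,0 \right)} + f{\left(L{\left(2 \right)} \right)}\right) - 15026 = \left(i \sqrt{53} \cdot 0 + 2 \left(-12\right)\right) - 15026 = \left(0 - 24\right) - 15026 = -24 - 15026 = -15050$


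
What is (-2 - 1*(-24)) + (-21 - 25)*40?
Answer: -1818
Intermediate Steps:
(-2 - 1*(-24)) + (-21 - 25)*40 = (-2 + 24) - 46*40 = 22 - 1840 = -1818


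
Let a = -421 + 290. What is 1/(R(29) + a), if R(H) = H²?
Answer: 1/710 ≈ 0.0014085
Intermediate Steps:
a = -131
1/(R(29) + a) = 1/(29² - 131) = 1/(841 - 131) = 1/710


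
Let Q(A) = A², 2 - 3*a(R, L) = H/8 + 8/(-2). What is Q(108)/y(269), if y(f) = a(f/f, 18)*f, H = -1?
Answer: 279936/13181 ≈ 21.238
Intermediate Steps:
a(R, L) = 49/24 (a(R, L) = ⅔ - (-1/8 + 8/(-2))/3 = ⅔ - (-1*⅛ + 8*(-½))/3 = ⅔ - (-⅛ - 4)/3 = ⅔ - ⅓*(-33/8) = ⅔ + 11/8 = 49/24)
y(f) = 49*f/24
Q(108)/y(269) = 108²/(((49/24)*269)) = 11664/(13181/24) = 11664*(24/13181) = 279936/13181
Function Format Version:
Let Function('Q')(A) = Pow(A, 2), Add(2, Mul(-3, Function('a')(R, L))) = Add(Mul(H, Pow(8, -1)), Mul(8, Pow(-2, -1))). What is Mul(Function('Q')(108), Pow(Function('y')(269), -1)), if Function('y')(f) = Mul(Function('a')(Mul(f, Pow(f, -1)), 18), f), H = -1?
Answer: Rational(279936, 13181) ≈ 21.238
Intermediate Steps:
Function('a')(R, L) = Rational(49, 24) (Function('a')(R, L) = Add(Rational(2, 3), Mul(Rational(-1, 3), Add(Mul(-1, Pow(8, -1)), Mul(8, Pow(-2, -1))))) = Add(Rational(2, 3), Mul(Rational(-1, 3), Add(Mul(-1, Rational(1, 8)), Mul(8, Rational(-1, 2))))) = Add(Rational(2, 3), Mul(Rational(-1, 3), Add(Rational(-1, 8), -4))) = Add(Rational(2, 3), Mul(Rational(-1, 3), Rational(-33, 8))) = Add(Rational(2, 3), Rational(11, 8)) = Rational(49, 24))
Function('y')(f) = Mul(Rational(49, 24), f)
Mul(Function('Q')(108), Pow(Function('y')(269), -1)) = Mul(Pow(108, 2), Pow(Mul(Rational(49, 24), 269), -1)) = Mul(11664, Pow(Rational(13181, 24), -1)) = Mul(11664, Rational(24, 13181)) = Rational(279936, 13181)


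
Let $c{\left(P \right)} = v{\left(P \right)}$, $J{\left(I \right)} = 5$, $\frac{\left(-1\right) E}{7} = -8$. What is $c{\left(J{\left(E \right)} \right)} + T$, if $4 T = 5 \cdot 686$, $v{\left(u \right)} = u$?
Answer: $\frac{1725}{2} \approx 862.5$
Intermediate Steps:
$E = 56$ ($E = \left(-7\right) \left(-8\right) = 56$)
$c{\left(P \right)} = P$
$T = \frac{1715}{2}$ ($T = \frac{5 \cdot 686}{4} = \frac{1}{4} \cdot 3430 = \frac{1715}{2} \approx 857.5$)
$c{\left(J{\left(E \right)} \right)} + T = 5 + \frac{1715}{2} = \frac{1725}{2}$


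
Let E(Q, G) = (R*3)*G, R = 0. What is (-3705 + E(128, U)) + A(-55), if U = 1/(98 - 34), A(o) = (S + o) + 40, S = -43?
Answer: -3763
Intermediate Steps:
A(o) = -3 + o (A(o) = (-43 + o) + 40 = -3 + o)
U = 1/64 ≈ 0.015625
E(Q, G) = 0 (E(Q, G) = (0*3)*G = 0*G = 0)
(-3705 + E(128, U)) + A(-55) = (-3705 + 0) + (-3 - 55) = -3705 - 58 = -3763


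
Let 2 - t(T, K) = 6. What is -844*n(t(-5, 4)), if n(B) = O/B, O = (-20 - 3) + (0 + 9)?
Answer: -2954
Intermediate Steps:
t(T, K) = -4 (t(T, K) = 2 - 1*6 = 2 - 6 = -4)
O = -14 (O = -23 + 9 = -14)
n(B) = -14/B
-844*n(t(-5, 4)) = -(-11816)/(-4) = -(-11816)*(-1)/4 = -844*7/2 = -2954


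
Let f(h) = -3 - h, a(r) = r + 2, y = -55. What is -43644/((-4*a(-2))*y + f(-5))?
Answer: -21822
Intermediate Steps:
a(r) = 2 + r
-43644/((-4*a(-2))*y + f(-5)) = -43644/(-4*(2 - 2)*(-55) + (-3 - 1*(-5))) = -43644/(-4*0*(-55) + (-3 + 5)) = -43644/(0*(-55) + 2) = -43644/(0 + 2) = -43644/2 = -43644*1/2 = -21822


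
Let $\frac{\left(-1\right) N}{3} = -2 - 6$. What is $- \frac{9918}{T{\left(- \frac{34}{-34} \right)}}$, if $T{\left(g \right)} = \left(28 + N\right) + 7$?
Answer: $- \frac{9918}{59} \approx -168.1$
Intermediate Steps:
$N = 24$ ($N = - 3 \left(-2 - 6\right) = \left(-3\right) \left(-8\right) = 24$)
$T{\left(g \right)} = 59$ ($T{\left(g \right)} = \left(28 + 24\right) + 7 = 52 + 7 = 59$)
$- \frac{9918}{T{\left(- \frac{34}{-34} \right)}} = - \frac{9918}{59}$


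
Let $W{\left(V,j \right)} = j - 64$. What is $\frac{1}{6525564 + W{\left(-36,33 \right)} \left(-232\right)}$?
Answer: $\frac{1}{6532756} \approx 1.5307 \cdot 10^{-7}$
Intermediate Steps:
$W{\left(V,j \right)} = -64 + j$ ($W{\left(V,j \right)} = j - 64 = -64 + j$)
$\frac{1}{6525564 + W{\left(-36,33 \right)} \left(-232\right)} = \frac{1}{6525564 + \left(-64 + 33\right) \left(-232\right)} = \frac{1}{6525564 - -7192} = \frac{1}{6525564 + 7192} = \frac{1}{6532756}$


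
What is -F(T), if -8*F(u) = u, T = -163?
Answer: -163/8 ≈ -20.375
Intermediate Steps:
F(u) = -u/8
-F(T) = -(-1)*(-163)/8 = -1*163/8 = -163/8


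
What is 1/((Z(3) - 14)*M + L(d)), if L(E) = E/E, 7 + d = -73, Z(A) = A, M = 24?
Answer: -1/263 ≈ -0.0038023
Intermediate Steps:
d = -80 (d = -7 - 73 = -80)
L(E) = 1
1/((Z(3) - 14)*M + L(d)) = 1/((3 - 14)*24 + 1) = 1/(-11*24 + 1) = 1/(-264 + 1) = 1/(-263) = -1/263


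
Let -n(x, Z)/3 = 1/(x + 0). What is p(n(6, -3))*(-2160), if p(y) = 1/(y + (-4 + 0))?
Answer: 480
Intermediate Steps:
n(x, Z) = -3/x (n(x, Z) = -3/(x + 0) = -3/x)
p(y) = 1/(-4 + y) (p(y) = 1/(y - 4) = 1/(-4 + y))
p(n(6, -3))*(-2160) = -2160/(-4 - 3/6) = -2160/(-4 - 3*1/6) = -2160/(-4 - 1/2) = -2160/(-9/2) = -2/9*(-2160) = 480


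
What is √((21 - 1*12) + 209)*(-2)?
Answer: -2*√218 ≈ -29.530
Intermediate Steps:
√((21 - 1*12) + 209)*(-2) = √((21 - 12) + 209)*(-2) = √(9 + 209)*(-2) = √218*(-2) = -2*√218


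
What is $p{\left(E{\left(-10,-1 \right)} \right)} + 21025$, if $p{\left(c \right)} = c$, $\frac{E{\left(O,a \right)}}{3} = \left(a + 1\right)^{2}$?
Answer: $21025$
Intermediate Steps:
$E{\left(O,a \right)} = 3 \left(1 + a\right)^{2}$ ($E{\left(O,a \right)} = 3 \left(a + 1\right)^{2} = 3 \left(1 + a\right)^{2}$)
$p{\left(E{\left(-10,-1 \right)} \right)} + 21025 = 3 \left(1 - 1\right)^{2} + 21025 = 3 \cdot 0^{2} + 21025 = 3 \cdot 0 + 21025 = 0 + 21025 = 21025$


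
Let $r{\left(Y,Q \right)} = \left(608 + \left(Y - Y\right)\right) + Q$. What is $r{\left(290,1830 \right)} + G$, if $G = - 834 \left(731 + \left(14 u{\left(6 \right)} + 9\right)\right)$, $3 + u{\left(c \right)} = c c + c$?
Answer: $-1070086$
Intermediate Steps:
$u{\left(c \right)} = -3 + c + c^{2}$ ($u{\left(c \right)} = -3 + \left(c c + c\right) = -3 + \left(c^{2} + c\right) = -3 + \left(c + c^{2}\right) = -3 + c + c^{2}$)
$r{\left(Y,Q \right)} = 608 + Q$ ($r{\left(Y,Q \right)} = \left(608 + 0\right) + Q = 608 + Q$)
$G = -1072524$ ($G = - 834 \left(731 + \left(14 \left(-3 + 6 + 6^{2}\right) + 9\right)\right) = - 834 \left(731 + \left(14 \left(-3 + 6 + 36\right) + 9\right)\right) = - 834 \left(731 + \left(14 \cdot 39 + 9\right)\right) = - 834 \left(731 + \left(546 + 9\right)\right) = - 834 \left(731 + 555\right) = \left(-834\right) 1286 = -1072524$)
$r{\left(290,1830 \right)} + G = \left(608 + 1830\right) - 1072524 = 2438 - 1072524 = -1070086$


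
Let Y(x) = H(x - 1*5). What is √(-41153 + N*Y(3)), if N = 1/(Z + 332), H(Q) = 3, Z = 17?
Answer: I*√5012475506/349 ≈ 202.86*I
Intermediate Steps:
Y(x) = 3
N = 1/349 (N = 1/(17 + 332) = 1/349 ≈ 0.0028653)
√(-41153 + N*Y(3)) = √(-41153 + (1/349)*3) = √(-41153 + 3/349) = √(-14362394/349) = I*√5012475506/349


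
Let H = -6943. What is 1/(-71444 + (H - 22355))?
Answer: -1/100742 ≈ -9.9263e-6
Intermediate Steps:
1/(-71444 + (H - 22355)) = 1/(-71444 + (-6943 - 22355)) = 1/(-71444 - 29298) = 1/(-100742) = -1/100742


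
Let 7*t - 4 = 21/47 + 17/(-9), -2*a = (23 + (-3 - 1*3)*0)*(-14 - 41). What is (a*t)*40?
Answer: 27374600/2961 ≈ 9245.0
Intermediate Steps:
a = 1265/2 (a = -(23 + (-3 - 1*3)*0)*(-14 - 41)/2 = -(23 + (-3 - 3)*0)*(-55)/2 = -(23 - 6*0)*(-55)/2 = -(23 + 0)*(-55)/2 = -23*(-55)/2 = -½*(-1265) = 1265/2 ≈ 632.50)
t = 1082/2961 (t = 4/7 + (21/47 + 17/(-9))/7 = 4/7 + (21*(1/47) + 17*(-⅑))/7 = 4/7 + (21/47 - 17/9)/7 = 4/7 + (⅐)*(-610/423) = 4/7 - 610/2961 = 1082/2961 ≈ 0.36542)
(a*t)*40 = ((1265/2)*(1082/2961))*40 = (684365/2961)*40 = 27374600/2961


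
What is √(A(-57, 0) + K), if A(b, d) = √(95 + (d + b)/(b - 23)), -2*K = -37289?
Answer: √(1864450 + 5*√38285)/10 ≈ 136.58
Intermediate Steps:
K = 37289/2 (K = -½*(-37289) = 37289/2 ≈ 18645.)
A(b, d) = √(95 + (b + d)/(-23 + b))
√(A(-57, 0) + K) = √(√((-2185 + 0 + 96*(-57))/(-23 - 57)) + 37289/2) = √(√((-2185 + 0 - 5472)/(-80)) + 37289/2) = √(√(-1/80*(-7657)) + 37289/2) = √(√(7657/80) + 37289/2) = √(√38285/20 + 37289/2) = √(37289/2 + √38285/20)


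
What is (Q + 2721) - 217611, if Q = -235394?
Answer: -450284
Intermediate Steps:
(Q + 2721) - 217611 = (-235394 + 2721) - 217611 = -232673 - 217611 = -450284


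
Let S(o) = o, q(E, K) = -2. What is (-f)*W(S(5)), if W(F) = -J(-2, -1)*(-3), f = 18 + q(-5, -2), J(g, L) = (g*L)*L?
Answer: 96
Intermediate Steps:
J(g, L) = g*L² (J(g, L) = (L*g)*L = g*L²)
f = 16 (f = 18 - 2 = 16)
W(F) = -6 (W(F) = -(-2*(-1)²)*(-3) = -(-2*1)*(-3) = -(-2)*(-3) = -1*6 = -6)
(-f)*W(S(5)) = -1*16*(-6) = -16*(-6) = 96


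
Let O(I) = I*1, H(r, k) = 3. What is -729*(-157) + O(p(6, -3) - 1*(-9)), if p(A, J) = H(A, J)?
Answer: 114465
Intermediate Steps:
p(A, J) = 3
O(I) = I
-729*(-157) + O(p(6, -3) - 1*(-9)) = -729*(-157) + (3 - 1*(-9)) = 114453 + (3 + 9) = 114453 + 12 = 114465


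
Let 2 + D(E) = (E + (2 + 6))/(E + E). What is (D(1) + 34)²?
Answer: 5329/4 ≈ 1332.3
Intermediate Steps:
D(E) = -2 + (8 + E)/(2*E) (D(E) = -2 + (E + (2 + 6))/(E + E) = -2 + (E + 8)/((2*E)) = -2 + (8 + E)*(1/(2*E)) = -2 + (8 + E)/(2*E))
(D(1) + 34)² = ((-3/2 + 4/1) + 34)² = ((-3/2 + 4*1) + 34)² = ((-3/2 + 4) + 34)² = (5/2 + 34)² = (73/2)² = 5329/4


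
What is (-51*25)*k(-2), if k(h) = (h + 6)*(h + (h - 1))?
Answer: 25500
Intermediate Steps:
k(h) = (-1 + 2*h)*(6 + h) (k(h) = (6 + h)*(h + (-1 + h)) = (6 + h)*(-1 + 2*h) = (-1 + 2*h)*(6 + h))
(-51*25)*k(-2) = (-51*25)*(-6 + 2*(-2)² + 11*(-2)) = -1275*(-6 + 2*4 - 22) = -1275*(-6 + 8 - 22) = -1275*(-20) = 25500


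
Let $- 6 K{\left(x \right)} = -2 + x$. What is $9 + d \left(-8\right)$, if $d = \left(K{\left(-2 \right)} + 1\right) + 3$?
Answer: $- \frac{85}{3} \approx -28.333$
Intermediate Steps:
$K{\left(x \right)} = \frac{1}{3} - \frac{x}{6}$ ($K{\left(x \right)} = - \frac{-2 + x}{6} = \frac{1}{3} - \frac{x}{6}$)
$d = \frac{14}{3}$ ($d = \left(\left(\frac{1}{3} - - \frac{1}{3}\right) + 1\right) + 3 = \left(\left(\frac{1}{3} + \frac{1}{3}\right) + 1\right) + 3 = \left(\frac{2}{3} + 1\right) + 3 = \frac{5}{3} + 3 = \frac{14}{3} \approx 4.6667$)
$9 + d \left(-8\right) = 9 + \frac{14}{3} \left(-8\right) = 9 - \frac{112}{3} = - \frac{85}{3}$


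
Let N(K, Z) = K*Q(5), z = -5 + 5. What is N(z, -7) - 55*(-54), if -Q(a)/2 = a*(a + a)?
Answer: 2970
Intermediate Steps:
Q(a) = -4*a**2 (Q(a) = -2*a*(a + a) = -2*a*2*a = -4*a**2)
z = 0
N(K, Z) = -100*K (N(K, Z) = K*(-4*5**2) = K*(-4*25) = K*(-100) = -100*K)
N(z, -7) - 55*(-54) = -100*0 - 55*(-54) = 0 + 2970 = 2970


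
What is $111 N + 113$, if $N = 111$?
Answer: $12434$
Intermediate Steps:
$111 N + 113 = 111 \cdot 111 + 113 = 12321 + 113 = 12434$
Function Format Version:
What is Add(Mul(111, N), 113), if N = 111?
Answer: 12434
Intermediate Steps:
Add(Mul(111, N), 113) = Add(Mul(111, 111), 113) = Add(12321, 113) = 12434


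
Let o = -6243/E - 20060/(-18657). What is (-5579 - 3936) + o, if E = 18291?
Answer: -1082264220832/113751729 ≈ -9514.3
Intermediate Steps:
o = 83480603/113751729 (o = -6243/18291 - 20060/(-18657) = -6243*1/18291 - 20060*(-1/18657) = -2081/6097 + 20060/18657 = 83480603/113751729 ≈ 0.73388)
(-5579 - 3936) + o = (-5579 - 3936) + 83480603/113751729 = -9515 + 83480603/113751729 = -1082264220832/113751729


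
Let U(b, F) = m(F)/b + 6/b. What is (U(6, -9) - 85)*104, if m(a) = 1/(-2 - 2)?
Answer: -26221/3 ≈ -8740.3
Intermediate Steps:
m(a) = -¼ (m(a) = 1/(-4) = -¼)
U(b, F) = 23/(4*b) (U(b, F) = -1/(4*b) + 6/b = 23/(4*b))
(U(6, -9) - 85)*104 = ((23/4)/6 - 85)*104 = ((23/4)*(⅙) - 85)*104 = (23/24 - 85)*104 = -2017/24*104 = -26221/3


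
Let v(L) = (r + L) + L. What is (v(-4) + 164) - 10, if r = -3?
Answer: 143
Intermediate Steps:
v(L) = -3 + 2*L (v(L) = (-3 + L) + L = -3 + 2*L)
(v(-4) + 164) - 10 = ((-3 + 2*(-4)) + 164) - 10 = ((-3 - 8) + 164) - 10 = (-11 + 164) - 10 = 153 - 10 = 143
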